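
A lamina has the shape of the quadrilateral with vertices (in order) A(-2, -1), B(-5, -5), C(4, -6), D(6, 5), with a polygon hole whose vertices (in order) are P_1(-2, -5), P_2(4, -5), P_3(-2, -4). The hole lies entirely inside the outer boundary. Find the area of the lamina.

Outer boundary:
A→B: (-2)(-5) − (-5)(-1) = 5
B→C: (-5)(-6) − (4)(-5) = 50
C→D: (4)(5) − (6)(-6) = 56
D→A: (6)(-1) − (-2)(5) = 4
Σ = 115
Area = |Σ|/2 = 57.5.
Hole:
Apply the surveyor's formula: 2A = Σ (x_i·y_{i+1} − x_{i+1}·y_i), indices taken mod 3.
Σ = (30) + (-26) + (2) = 6
Area = |Σ|/2 = 3.
Net area = 57.5 − 3 = 54.5.

54.5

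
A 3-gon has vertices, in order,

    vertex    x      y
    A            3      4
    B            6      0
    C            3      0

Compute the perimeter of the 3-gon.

12

|AB| = √((3)² + (-4)²) = √25 = 5
|BC| = √((-3)² + (0)²) = √9 = 3
|CA| = √((0)² + (4)²) = √16 = 4
Perimeter = 5 + 3 + 4 = 12.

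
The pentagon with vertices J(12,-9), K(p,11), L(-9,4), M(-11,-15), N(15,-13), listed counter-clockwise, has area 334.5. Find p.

-10

The doubled signed area Σ (x_i y_{i+1} − x_{i+1} y_i) is linear in p.
With p=0 it equals 799; the coefficient of p is 13 (from the two edges through K).
So 13·p + 799 = 2·334.5 = 669 ⇒ p = -10.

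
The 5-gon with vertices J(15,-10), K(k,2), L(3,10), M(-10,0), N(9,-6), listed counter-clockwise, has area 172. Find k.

The doubled signed area Σ (x_i y_{i+1} − x_{i+1} y_i) is linear in k.
With k=0 it equals 184; the coefficient of k is 20 (from the two edges through K).
So 20·k + 184 = 2·172 = 344 ⇒ k = 8.

8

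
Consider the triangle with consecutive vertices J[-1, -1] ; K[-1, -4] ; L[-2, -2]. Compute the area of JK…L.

Σ = (3) + (-6) + (0) = -3
Area = |Σ|/2 = 1.5.

1.5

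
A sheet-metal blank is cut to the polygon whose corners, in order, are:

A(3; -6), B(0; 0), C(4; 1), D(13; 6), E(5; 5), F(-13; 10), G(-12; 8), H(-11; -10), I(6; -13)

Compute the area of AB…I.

295.5

Σ = (0) + (0) + (11) + (35) + (115) + (16) + (208) + (203) + (3) = 591
Area = |Σ|/2 = 295.5.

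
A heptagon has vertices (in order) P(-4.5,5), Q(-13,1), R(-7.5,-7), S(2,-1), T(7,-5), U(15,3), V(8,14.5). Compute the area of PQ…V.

Apply Gauss's area formula: 2A = Σ (x_i·y_{i+1} − x_{i+1}·y_i), indices taken mod 7.
Σ = (60.5) + (98.5) + (21.5) + (-3) + (96) + (193.5) + (105.25) = 572.25
Area = |Σ|/2 = 286.125.

286.125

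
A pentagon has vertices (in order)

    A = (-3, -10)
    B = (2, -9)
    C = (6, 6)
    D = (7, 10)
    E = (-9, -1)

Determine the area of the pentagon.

150.5

Apply the shoelace formula: 2A = Σ (x_i·y_{i+1} − x_{i+1}·y_i), indices taken mod 5.
A→B: (-3)(-9) − (2)(-10) = 47
B→C: (2)(6) − (6)(-9) = 66
C→D: (6)(10) − (7)(6) = 18
D→E: (7)(-1) − (-9)(10) = 83
E→A: (-9)(-10) − (-3)(-1) = 87
Σ = 301
Area = |Σ|/2 = 150.5.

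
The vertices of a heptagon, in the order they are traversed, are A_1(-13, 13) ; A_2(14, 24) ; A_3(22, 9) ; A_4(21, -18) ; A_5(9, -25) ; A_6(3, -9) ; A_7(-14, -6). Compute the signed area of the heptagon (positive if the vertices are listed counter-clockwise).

A_1→A_2: (-13)(24) − (14)(13) = -494
A_2→A_3: (14)(9) − (22)(24) = -402
A_3→A_4: (22)(-18) − (21)(9) = -585
A_4→A_5: (21)(-25) − (9)(-18) = -363
A_5→A_6: (9)(-9) − (3)(-25) = -6
A_6→A_7: (3)(-6) − (-14)(-9) = -144
A_7→A_1: (-14)(13) − (-13)(-6) = -260
Σ = -2254
Signed area = Σ/2 = -1127 (negative ⇒ clockwise traversal).

-1127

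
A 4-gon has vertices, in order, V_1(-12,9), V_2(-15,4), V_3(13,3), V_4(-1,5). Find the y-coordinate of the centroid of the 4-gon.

Apply Gauss's area formula. First the cross-terms c_i = x_i·y_{i+1} − x_{i+1}·y_i:
  87, -97, 68, 51  ⇒  2A = 109, A = 54.5.
Then Σ (y_i + y_{i+1})·c_i = 1710, so ȳ = 1710 / (6·54.5) = 570/109.

570/109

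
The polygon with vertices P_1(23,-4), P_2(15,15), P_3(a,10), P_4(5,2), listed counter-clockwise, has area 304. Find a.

Write out the shoelace sum; only the two edges meeting at P_3 involve a:
2·Area = [(15·10 − a·15) + (a·2 − 5·10)] + 339
       = -13·a + 439 = 608
⇒ a = -13.

-13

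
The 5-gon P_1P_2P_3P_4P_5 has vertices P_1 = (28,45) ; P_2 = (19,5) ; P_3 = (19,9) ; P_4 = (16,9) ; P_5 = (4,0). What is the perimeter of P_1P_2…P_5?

|P_1P_2| = √((-9)² + (-40)²) = √1681 = 41
|P_2P_3| = √((0)² + (4)²) = √16 = 4
|P_3P_4| = √((-3)² + (0)²) = √9 = 3
|P_4P_5| = √((-12)² + (-9)²) = √225 = 15
|P_5P_1| = √((24)² + (45)²) = √2601 = 51
Perimeter = 41 + 4 + 3 + 15 + 51 = 114.

114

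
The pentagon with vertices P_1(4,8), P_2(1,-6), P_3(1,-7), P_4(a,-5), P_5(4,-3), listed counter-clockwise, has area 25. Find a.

6

Write out the shoelace sum; only the two edges meeting at P_4 involve a:
2·Area = [(1·(-5) − a·(-7)) + (a·(-3) − 4·(-5))] + 11
       = 4·a + 26 = 50
⇒ a = 6.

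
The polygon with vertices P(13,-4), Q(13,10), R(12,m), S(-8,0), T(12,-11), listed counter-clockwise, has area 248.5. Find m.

Write out the shoelace sum; only the two edges meeting at R involve m:
2·Area = [(13·m − 12·10) + (12·0 − (-8)·m)] + 365
       = 21·m + 245 = 497
⇒ m = 12.

12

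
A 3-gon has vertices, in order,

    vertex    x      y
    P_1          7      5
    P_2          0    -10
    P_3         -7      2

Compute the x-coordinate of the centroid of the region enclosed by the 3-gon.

Apply the shoelace formula. First the cross-terms c_i = x_i·y_{i+1} − x_{i+1}·y_i:
  -70, -70, -49  ⇒  2A = -189, A = -94.5.
Then Σ (x_i + x_{i+1})·c_i = 0, so x̄ = 0 / (6·(-94.5)) = 0.

0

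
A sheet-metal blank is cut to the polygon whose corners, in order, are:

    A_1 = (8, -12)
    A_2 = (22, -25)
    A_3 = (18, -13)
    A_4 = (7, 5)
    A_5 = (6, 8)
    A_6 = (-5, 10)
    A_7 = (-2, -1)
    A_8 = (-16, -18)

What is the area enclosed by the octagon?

458

Σ = (64) + (164) + (181) + (26) + (100) + (25) + (20) + (336) = 916
Area = |Σ|/2 = 458.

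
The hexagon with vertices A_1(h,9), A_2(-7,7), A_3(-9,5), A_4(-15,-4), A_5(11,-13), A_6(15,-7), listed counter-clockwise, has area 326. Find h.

-3

The doubled signed area Σ (x_i y_{i+1} − x_{i+1} y_i) is linear in h.
With h=0 it equals 694; the coefficient of h is 14 (from the two edges through A_1).
So 14·h + 694 = 2·326 = 652 ⇒ h = -3.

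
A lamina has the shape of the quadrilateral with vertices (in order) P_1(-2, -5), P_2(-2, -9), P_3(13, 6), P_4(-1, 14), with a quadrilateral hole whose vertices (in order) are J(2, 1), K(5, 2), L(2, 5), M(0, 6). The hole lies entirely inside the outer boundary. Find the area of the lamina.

Outer boundary:
Apply the surveyor's formula: 2A = Σ (x_i·y_{i+1} − x_{i+1}·y_i), indices taken mod 4.
P_1→P_2: (-2)(-9) − (-2)(-5) = 8
P_2→P_3: (-2)(6) − (13)(-9) = 105
P_3→P_4: (13)(14) − (-1)(6) = 188
P_4→P_1: (-1)(-5) − (-2)(14) = 33
Σ = 334
Area = |Σ|/2 = 167.
Hole:
Apply the surveyor's formula: 2A = Σ (x_i·y_{i+1} − x_{i+1}·y_i), indices taken mod 4.
Σ = (-1) + (21) + (12) + (-12) = 20
Area = |Σ|/2 = 10.
Net area = 167 − 10 = 157.

157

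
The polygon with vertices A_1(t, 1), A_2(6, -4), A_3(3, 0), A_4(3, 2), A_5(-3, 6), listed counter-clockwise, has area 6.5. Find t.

2

Write out the shoelace sum; only the two edges meeting at A_1 involve t:
2·Area = [((-3)·1 − t·6) + (t·(-4) − 6·1)] + 42
       = -10·t + 33 = 13
⇒ t = 2.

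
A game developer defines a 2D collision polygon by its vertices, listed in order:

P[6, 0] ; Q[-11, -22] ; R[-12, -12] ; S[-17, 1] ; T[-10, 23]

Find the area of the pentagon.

499.5

Σ = (-132) + (-132) + (-216) + (-381) + (-138) = -999
Area = |Σ|/2 = 499.5.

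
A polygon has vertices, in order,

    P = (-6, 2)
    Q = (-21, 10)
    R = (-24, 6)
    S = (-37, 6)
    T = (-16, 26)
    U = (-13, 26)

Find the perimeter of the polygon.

|PQ| = √((-15)² + (8)²) = √289 = 17
|QR| = √((-3)² + (-4)²) = √25 = 5
|RS| = √((-13)² + (0)²) = √169 = 13
|ST| = √((21)² + (20)²) = √841 = 29
|TU| = √((3)² + (0)²) = √9 = 3
|UP| = √((7)² + (-24)²) = √625 = 25
Perimeter = 17 + 5 + 13 + 29 + 3 + 25 = 92.

92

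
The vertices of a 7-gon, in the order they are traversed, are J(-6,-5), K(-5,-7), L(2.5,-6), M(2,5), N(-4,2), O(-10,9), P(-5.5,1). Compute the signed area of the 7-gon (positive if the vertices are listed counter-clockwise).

85

Apply the shoelace (surveyor's) formula: 2A = Σ (x_i·y_{i+1} − x_{i+1}·y_i), indices taken mod 7.
Cross-terms: 17, 47.5, 24.5, 24, -16, 39.5, 33.5  ⇒  Σ = 170
Signed area = Σ/2 = 85 (positive ⇒ counter-clockwise traversal).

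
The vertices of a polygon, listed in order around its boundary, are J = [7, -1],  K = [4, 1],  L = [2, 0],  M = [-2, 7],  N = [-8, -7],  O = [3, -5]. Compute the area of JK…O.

93

Apply the surveyor's formula: 2A = Σ (x_i·y_{i+1} − x_{i+1}·y_i), indices taken mod 6.
Σ = (11) + (-2) + (14) + (70) + (61) + (32) = 186
Area = |Σ|/2 = 93.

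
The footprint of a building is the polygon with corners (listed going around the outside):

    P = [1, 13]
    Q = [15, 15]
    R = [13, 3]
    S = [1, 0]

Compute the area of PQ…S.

160

Apply the surveyor's formula: 2A = Σ (x_i·y_{i+1} − x_{i+1}·y_i), indices taken mod 4.
Σ = (-180) + (-150) + (-3) + (13) = -320
Area = |Σ|/2 = 160.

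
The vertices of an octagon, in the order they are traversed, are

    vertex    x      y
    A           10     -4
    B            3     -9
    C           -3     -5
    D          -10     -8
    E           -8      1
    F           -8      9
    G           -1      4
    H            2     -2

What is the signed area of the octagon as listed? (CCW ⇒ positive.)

-150.5

Σ = (-78) + (-42) + (-26) + (-74) + (-64) + (-23) + (-6) + (12) = -301
Signed area = Σ/2 = -150.5 (negative ⇒ clockwise traversal).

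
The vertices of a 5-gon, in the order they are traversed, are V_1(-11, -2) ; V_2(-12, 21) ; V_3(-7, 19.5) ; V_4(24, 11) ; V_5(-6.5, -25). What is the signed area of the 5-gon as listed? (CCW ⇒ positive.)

-838.75

Σ = (-255) + (-87) + (-545) + (-528.5) + (-262) = -1677.5
Signed area = Σ/2 = -838.75 (negative ⇒ clockwise traversal).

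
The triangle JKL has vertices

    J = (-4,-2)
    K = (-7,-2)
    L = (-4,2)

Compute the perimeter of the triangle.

|JK| = √((-3)² + (0)²) = √9 = 3
|KL| = √((3)² + (4)²) = √25 = 5
|LJ| = √((0)² + (-4)²) = √16 = 4
Perimeter = 3 + 5 + 4 = 12.

12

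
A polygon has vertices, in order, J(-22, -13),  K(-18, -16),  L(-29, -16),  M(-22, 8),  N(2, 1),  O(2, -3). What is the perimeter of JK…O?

|JK| = √((4)² + (-3)²) = √25 = 5
|KL| = √((-11)² + (0)²) = √121 = 11
|LM| = √((7)² + (24)²) = √625 = 25
|MN| = √((24)² + (-7)²) = √625 = 25
|NO| = √((0)² + (-4)²) = √16 = 4
|OJ| = √((-24)² + (-10)²) = √676 = 26
Perimeter = 5 + 11 + 25 + 25 + 4 + 26 = 96.

96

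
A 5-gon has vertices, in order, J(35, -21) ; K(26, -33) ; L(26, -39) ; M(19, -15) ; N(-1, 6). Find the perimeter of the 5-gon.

|JK| = √((-9)² + (-12)²) = √225 = 15
|KL| = √((0)² + (-6)²) = √36 = 6
|LM| = √((-7)² + (24)²) = √625 = 25
|MN| = √((-20)² + (21)²) = √841 = 29
|NJ| = √((36)² + (-27)²) = √2025 = 45
Perimeter = 15 + 6 + 25 + 29 + 45 = 120.

120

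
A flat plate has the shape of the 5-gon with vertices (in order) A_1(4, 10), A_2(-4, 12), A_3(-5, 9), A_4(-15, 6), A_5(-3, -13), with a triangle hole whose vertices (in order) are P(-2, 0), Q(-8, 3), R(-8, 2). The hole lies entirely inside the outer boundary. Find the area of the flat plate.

223

Outer boundary:
Apply Gauss's area formula: 2A = Σ (x_i·y_{i+1} − x_{i+1}·y_i), indices taken mod 5.
Σ = (88) + (24) + (105) + (213) + (22) = 452
Area = |Σ|/2 = 226.
Hole:
Apply the shoelace formula: 2A = Σ (x_i·y_{i+1} − x_{i+1}·y_i), indices taken mod 3.
P→Q: (-2)(3) − (-8)(0) = -6
Q→R: (-8)(2) − (-8)(3) = 8
R→P: (-8)(0) − (-2)(2) = 4
Σ = 6
Area = |Σ|/2 = 3.
Net area = 226 − 3 = 223.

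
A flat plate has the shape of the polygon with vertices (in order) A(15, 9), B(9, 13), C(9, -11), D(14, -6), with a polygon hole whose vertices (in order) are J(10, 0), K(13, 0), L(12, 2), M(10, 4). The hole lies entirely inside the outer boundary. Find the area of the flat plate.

100

Outer boundary:
Apply the shoelace formula: 2A = Σ (x_i·y_{i+1} − x_{i+1}·y_i), indices taken mod 4.
Σ = (114) + (-216) + (100) + (216) = 214
Area = |Σ|/2 = 107.
Hole:
Apply the surveyor's formula: 2A = Σ (x_i·y_{i+1} − x_{i+1}·y_i), indices taken mod 4.
Cross-terms: 0, 26, 28, -40  ⇒  Σ = 14
Area = |Σ|/2 = 7.
Net area = 107 − 7 = 100.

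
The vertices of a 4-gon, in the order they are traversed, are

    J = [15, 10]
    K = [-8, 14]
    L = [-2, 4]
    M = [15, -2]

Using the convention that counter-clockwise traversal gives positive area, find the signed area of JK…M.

205

Σ = (290) + (-4) + (-56) + (180) = 410
Signed area = Σ/2 = 205 (positive ⇒ counter-clockwise traversal).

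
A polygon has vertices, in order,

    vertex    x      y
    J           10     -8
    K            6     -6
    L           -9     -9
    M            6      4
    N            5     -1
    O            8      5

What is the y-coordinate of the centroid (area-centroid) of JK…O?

Apply the shoelace (surveyor's) formula. First the cross-terms c_i = x_i·y_{i+1} − x_{i+1}·y_i:
  -12, -108, 18, -26, 33, -114  ⇒  2A = -209, A = -104.5.
Then Σ (y_i + y_{i+1})·c_i = 2094, so ȳ = 2094 / (6·(-104.5)) = -698/209.

-698/209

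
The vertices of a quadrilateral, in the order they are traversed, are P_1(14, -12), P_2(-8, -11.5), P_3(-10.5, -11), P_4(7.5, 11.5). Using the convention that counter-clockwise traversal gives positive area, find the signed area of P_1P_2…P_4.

Apply the surveyor's formula: 2A = Σ (x_i·y_{i+1} − x_{i+1}·y_i), indices taken mod 4.
Σ = (-257) + (-32.75) + (-38.25) + (-251) = -579
Signed area = Σ/2 = -289.5 (negative ⇒ clockwise traversal).

-289.5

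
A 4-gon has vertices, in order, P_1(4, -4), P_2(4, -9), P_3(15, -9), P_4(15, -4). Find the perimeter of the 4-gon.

|P_1P_2| = √((0)² + (-5)²) = √25 = 5
|P_2P_3| = √((11)² + (0)²) = √121 = 11
|P_3P_4| = √((0)² + (5)²) = √25 = 5
|P_4P_1| = √((-11)² + (0)²) = √121 = 11
Perimeter = 5 + 11 + 5 + 11 = 32.

32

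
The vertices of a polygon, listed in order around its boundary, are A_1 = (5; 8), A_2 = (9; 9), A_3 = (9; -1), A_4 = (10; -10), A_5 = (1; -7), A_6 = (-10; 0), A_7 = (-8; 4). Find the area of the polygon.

Σ = (-27) + (-90) + (-80) + (-60) + (-70) + (-40) + (-84) = -451
Area = |Σ|/2 = 225.5.

225.5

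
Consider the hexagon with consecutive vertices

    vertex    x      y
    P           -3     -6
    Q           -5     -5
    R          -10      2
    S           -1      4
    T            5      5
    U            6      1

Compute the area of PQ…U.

98

P→Q: (-3)(-5) − (-5)(-6) = -15
Q→R: (-5)(2) − (-10)(-5) = -60
R→S: (-10)(4) − (-1)(2) = -38
S→T: (-1)(5) − (5)(4) = -25
T→U: (5)(1) − (6)(5) = -25
U→P: (6)(-6) − (-3)(1) = -33
Σ = -196
Area = |Σ|/2 = 98.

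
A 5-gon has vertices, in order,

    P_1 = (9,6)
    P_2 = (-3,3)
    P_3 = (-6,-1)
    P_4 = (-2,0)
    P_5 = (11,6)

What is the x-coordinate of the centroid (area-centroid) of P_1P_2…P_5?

229/192

Apply the shoelace (surveyor's) formula. First the cross-terms c_i = x_i·y_{i+1} − x_{i+1}·y_i:
  45, 21, -2, -12, 12  ⇒  2A = 64, A = 32.
Then Σ (x_i + x_{i+1})·c_i = 229, so x̄ = 229 / (6·32) = 229/192.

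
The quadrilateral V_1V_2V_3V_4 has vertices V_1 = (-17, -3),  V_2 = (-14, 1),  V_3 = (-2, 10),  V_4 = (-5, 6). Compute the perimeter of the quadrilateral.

40

|V_1V_2| = √((3)² + (4)²) = √25 = 5
|V_2V_3| = √((12)² + (9)²) = √225 = 15
|V_3V_4| = √((-3)² + (-4)²) = √25 = 5
|V_4V_1| = √((-12)² + (-9)²) = √225 = 15
Perimeter = 5 + 15 + 5 + 15 = 40.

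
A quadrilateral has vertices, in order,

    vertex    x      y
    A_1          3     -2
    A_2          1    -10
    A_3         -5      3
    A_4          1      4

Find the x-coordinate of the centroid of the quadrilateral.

-1/3

Apply the surveyor's formula. First the cross-terms c_i = x_i·y_{i+1} − x_{i+1}·y_i:
  -28, -47, -23, -14  ⇒  2A = -112, A = -56.
Then Σ (x_i + x_{i+1})·c_i = 112, so x̄ = 112 / (6·(-56)) = -1/3.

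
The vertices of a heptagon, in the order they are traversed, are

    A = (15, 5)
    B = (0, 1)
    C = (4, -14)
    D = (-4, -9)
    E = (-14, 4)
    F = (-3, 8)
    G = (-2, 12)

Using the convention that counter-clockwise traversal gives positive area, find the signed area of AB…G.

-266.5

Apply the shoelace (surveyor's) formula: 2A = Σ (x_i·y_{i+1} − x_{i+1}·y_i), indices taken mod 7.
Σ = (15) + (-4) + (-92) + (-142) + (-100) + (-20) + (-190) = -533
Signed area = Σ/2 = -266.5 (negative ⇒ clockwise traversal).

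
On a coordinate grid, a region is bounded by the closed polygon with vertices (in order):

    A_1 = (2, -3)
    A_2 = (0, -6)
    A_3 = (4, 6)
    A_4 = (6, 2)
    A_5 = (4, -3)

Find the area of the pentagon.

24

Apply the shoelace (surveyor's) formula: 2A = Σ (x_i·y_{i+1} − x_{i+1}·y_i), indices taken mod 5.
Σ = (-12) + (24) + (-28) + (-26) + (-6) = -48
Area = |Σ|/2 = 24.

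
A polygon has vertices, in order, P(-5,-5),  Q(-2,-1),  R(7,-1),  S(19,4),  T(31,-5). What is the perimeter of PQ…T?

78

|PQ| = √((3)² + (4)²) = √25 = 5
|QR| = √((9)² + (0)²) = √81 = 9
|RS| = √((12)² + (5)²) = √169 = 13
|ST| = √((12)² + (-9)²) = √225 = 15
|TP| = √((-36)² + (0)²) = √1296 = 36
Perimeter = 5 + 9 + 13 + 15 + 36 = 78.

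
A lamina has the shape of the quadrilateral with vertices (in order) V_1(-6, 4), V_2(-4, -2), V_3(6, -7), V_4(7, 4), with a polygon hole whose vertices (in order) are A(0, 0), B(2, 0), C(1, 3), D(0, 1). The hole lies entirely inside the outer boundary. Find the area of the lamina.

Outer boundary:
Apply Gauss's area formula: 2A = Σ (x_i·y_{i+1} − x_{i+1}·y_i), indices taken mod 4.
Σ = (28) + (40) + (73) + (52) = 193
Area = |Σ|/2 = 96.5.
Hole:
Apply the shoelace formula: 2A = Σ (x_i·y_{i+1} − x_{i+1}·y_i), indices taken mod 4.
Σ = (0) + (6) + (1) + (0) = 7
Area = |Σ|/2 = 3.5.
Net area = 96.5 − 3.5 = 93.

93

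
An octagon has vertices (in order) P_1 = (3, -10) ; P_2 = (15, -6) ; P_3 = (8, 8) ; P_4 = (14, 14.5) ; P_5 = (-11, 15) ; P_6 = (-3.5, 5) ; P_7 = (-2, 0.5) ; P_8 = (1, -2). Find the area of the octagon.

339.375

Σ = (132) + (168) + (4) + (369.5) + (-2.5) + (8.25) + (3.5) + (-4) = 678.75
Area = |Σ|/2 = 339.375.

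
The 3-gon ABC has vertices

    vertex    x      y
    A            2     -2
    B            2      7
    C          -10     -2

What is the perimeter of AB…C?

36

|AB| = √((0)² + (9)²) = √81 = 9
|BC| = √((-12)² + (-9)²) = √225 = 15
|CA| = √((12)² + (0)²) = √144 = 12
Perimeter = 9 + 15 + 12 = 36.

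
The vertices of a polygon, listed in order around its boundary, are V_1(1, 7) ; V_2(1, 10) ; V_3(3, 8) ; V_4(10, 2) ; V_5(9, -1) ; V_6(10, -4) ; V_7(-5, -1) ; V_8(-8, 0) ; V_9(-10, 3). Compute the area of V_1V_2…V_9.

Σ = (3) + (-22) + (-74) + (-28) + (-26) + (-30) + (-8) + (-24) + (-73) = -282
Area = |Σ|/2 = 141.

141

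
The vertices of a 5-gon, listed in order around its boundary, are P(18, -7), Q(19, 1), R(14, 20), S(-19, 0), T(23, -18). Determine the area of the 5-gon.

701

P→Q: (18)(1) − (19)(-7) = 151
Q→R: (19)(20) − (14)(1) = 366
R→S: (14)(0) − (-19)(20) = 380
S→T: (-19)(-18) − (23)(0) = 342
T→P: (23)(-7) − (18)(-18) = 163
Σ = 1402
Area = |Σ|/2 = 701.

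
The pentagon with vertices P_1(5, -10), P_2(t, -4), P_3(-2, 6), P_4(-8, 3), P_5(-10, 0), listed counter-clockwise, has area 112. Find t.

Write out the shoelace sum; only the two edges meeting at P_2 involve t:
2·Area = [(5·(-4) − t·(-10)) + (t·6 − (-2)·(-4))] + 172
       = 16·t + 144 = 224
⇒ t = 5.

5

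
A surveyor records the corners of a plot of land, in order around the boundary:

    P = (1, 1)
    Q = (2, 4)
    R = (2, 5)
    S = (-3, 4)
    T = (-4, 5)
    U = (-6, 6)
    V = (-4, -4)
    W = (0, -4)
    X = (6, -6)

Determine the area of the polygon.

67

Apply the surveyor's formula: 2A = Σ (x_i·y_{i+1} − x_{i+1}·y_i), indices taken mod 9.
Cross-terms: 2, 2, 23, 1, 6, 48, 16, 24, 12  ⇒  Σ = 134
Area = |Σ|/2 = 67.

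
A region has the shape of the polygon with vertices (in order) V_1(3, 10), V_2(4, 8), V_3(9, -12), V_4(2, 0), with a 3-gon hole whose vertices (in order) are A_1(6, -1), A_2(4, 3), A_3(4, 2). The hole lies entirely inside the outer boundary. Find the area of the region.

45

Outer boundary:
Apply Gauss's area formula: 2A = Σ (x_i·y_{i+1} − x_{i+1}·y_i), indices taken mod 4.
Σ = (-16) + (-120) + (24) + (20) = -92
Area = |Σ|/2 = 46.
Hole:
Σ = (22) + (-4) + (-16) = 2
Area = |Σ|/2 = 1.
Net area = 46 − 1 = 45.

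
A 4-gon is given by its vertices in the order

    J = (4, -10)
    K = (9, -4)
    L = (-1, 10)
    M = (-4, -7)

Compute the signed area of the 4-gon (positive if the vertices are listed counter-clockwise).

Apply the surveyor's formula: 2A = Σ (x_i·y_{i+1} − x_{i+1}·y_i), indices taken mod 4.
Σ = (74) + (86) + (47) + (68) = 275
Signed area = Σ/2 = 137.5 (positive ⇒ counter-clockwise traversal).

137.5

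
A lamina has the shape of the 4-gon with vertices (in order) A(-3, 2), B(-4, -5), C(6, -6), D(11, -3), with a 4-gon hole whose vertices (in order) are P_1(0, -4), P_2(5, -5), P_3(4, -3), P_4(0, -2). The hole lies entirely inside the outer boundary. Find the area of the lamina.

60.5

Outer boundary:
Apply the shoelace (surveyor's) formula: 2A = Σ (x_i·y_{i+1} − x_{i+1}·y_i), indices taken mod 4.
Σ = (23) + (54) + (48) + (13) = 138
Area = |Σ|/2 = 69.
Hole:
Apply the shoelace formula: 2A = Σ (x_i·y_{i+1} − x_{i+1}·y_i), indices taken mod 4.
Cross-terms: 20, 5, -8, 0  ⇒  Σ = 17
Area = |Σ|/2 = 8.5.
Net area = 69 − 8.5 = 60.5.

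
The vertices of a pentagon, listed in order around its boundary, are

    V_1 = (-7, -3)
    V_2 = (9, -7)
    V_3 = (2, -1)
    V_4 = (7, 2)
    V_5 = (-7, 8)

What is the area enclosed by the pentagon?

119.5

Σ = (76) + (5) + (11) + (70) + (77) = 239
Area = |Σ|/2 = 119.5.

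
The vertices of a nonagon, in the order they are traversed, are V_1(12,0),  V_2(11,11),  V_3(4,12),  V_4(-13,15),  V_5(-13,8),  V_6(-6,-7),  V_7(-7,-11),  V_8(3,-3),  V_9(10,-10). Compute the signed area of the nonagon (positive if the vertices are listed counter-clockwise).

428.5

Apply the shoelace formula: 2A = Σ (x_i·y_{i+1} − x_{i+1}·y_i), indices taken mod 9.
Σ = (132) + (88) + (216) + (91) + (139) + (17) + (54) + (0) + (120) = 857
Signed area = Σ/2 = 428.5 (positive ⇒ counter-clockwise traversal).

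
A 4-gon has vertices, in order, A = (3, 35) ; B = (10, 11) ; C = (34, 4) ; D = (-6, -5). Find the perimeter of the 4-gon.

|AB| = √((7)² + (-24)²) = √625 = 25
|BC| = √((24)² + (-7)²) = √625 = 25
|CD| = √((-40)² + (-9)²) = √1681 = 41
|DA| = √((9)² + (40)²) = √1681 = 41
Perimeter = 25 + 25 + 41 + 41 = 132.

132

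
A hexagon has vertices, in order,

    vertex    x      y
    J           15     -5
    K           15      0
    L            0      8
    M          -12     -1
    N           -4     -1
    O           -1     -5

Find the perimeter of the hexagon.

|JK| = √((0)² + (5)²) = √25 = 5
|KL| = √((-15)² + (8)²) = √289 = 17
|LM| = √((-12)² + (-9)²) = √225 = 15
|MN| = √((8)² + (0)²) = √64 = 8
|NO| = √((3)² + (-4)²) = √25 = 5
|OJ| = √((16)² + (0)²) = √256 = 16
Perimeter = 5 + 17 + 15 + 8 + 5 + 16 = 66.

66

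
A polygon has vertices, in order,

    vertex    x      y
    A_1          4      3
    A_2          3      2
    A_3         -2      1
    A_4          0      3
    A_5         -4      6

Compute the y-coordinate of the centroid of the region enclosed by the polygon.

Apply the shoelace (surveyor's) formula. First the cross-terms c_i = x_i·y_{i+1} − x_{i+1}·y_i:
  -1, 7, -6, 12, -36  ⇒  2A = -24, A = -12.
Then Σ (y_i + y_{i+1})·c_i = -224, so ȳ = -224 / (6·(-12)) = 28/9.

28/9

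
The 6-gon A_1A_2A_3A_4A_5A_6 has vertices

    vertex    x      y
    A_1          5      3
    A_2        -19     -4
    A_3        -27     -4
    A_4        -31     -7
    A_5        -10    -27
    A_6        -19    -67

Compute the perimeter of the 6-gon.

182

|A_1A_2| = √((-24)² + (-7)²) = √625 = 25
|A_2A_3| = √((-8)² + (0)²) = √64 = 8
|A_3A_4| = √((-4)² + (-3)²) = √25 = 5
|A_4A_5| = √((21)² + (-20)²) = √841 = 29
|A_5A_6| = √((-9)² + (-40)²) = √1681 = 41
|A_6A_1| = √((24)² + (70)²) = √5476 = 74
Perimeter = 25 + 8 + 5 + 29 + 41 + 74 = 182.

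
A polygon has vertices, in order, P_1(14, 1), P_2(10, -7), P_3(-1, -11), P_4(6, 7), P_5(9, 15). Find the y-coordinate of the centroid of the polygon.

Apply the surveyor's formula. First the cross-terms c_i = x_i·y_{i+1} − x_{i+1}·y_i:
  -108, -117, 59, 27, -201  ⇒  2A = -340, A = -170.
Then Σ (y_i + y_{i+1})·c_i = -104, so ȳ = -104 / (6·(-170)) = 26/255.

26/255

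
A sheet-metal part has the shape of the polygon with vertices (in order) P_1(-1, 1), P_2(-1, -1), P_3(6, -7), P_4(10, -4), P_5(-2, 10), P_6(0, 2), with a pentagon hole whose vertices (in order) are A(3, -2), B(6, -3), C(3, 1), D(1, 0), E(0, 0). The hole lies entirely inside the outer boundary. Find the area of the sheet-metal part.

67

Outer boundary:
Apply Gauss's area formula: 2A = Σ (x_i·y_{i+1} − x_{i+1}·y_i), indices taken mod 6.
Σ = (2) + (13) + (46) + (92) + (-4) + (2) = 151
Area = |Σ|/2 = 75.5.
Hole:
Σ = (3) + (15) + (-1) + (0) + (0) = 17
Area = |Σ|/2 = 8.5.
Net area = 75.5 − 8.5 = 67.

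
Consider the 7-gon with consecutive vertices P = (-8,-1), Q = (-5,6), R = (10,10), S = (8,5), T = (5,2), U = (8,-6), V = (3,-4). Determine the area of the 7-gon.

Σ = (-53) + (-110) + (-30) + (-9) + (-46) + (-14) + (-35) = -297
Area = |Σ|/2 = 148.5.

148.5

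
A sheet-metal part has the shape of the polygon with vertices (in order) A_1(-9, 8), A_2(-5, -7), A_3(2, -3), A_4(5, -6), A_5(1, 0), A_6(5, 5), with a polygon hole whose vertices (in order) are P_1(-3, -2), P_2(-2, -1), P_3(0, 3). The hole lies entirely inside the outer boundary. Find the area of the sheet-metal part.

Outer boundary:
Apply the surveyor's formula: 2A = Σ (x_i·y_{i+1} − x_{i+1}·y_i), indices taken mod 6.
A_1→A_2: (-9)(-7) − (-5)(8) = 103
A_2→A_3: (-5)(-3) − (2)(-7) = 29
A_3→A_4: (2)(-6) − (5)(-3) = 3
A_4→A_5: (5)(0) − (1)(-6) = 6
A_5→A_6: (1)(5) − (5)(0) = 5
A_6→A_1: (5)(8) − (-9)(5) = 85
Σ = 231
Area = |Σ|/2 = 115.5.
Hole:
Apply the shoelace formula: 2A = Σ (x_i·y_{i+1} − x_{i+1}·y_i), indices taken mod 3.
Σ = (-1) + (-6) + (9) = 2
Area = |Σ|/2 = 1.
Net area = 115.5 − 1 = 114.5.

114.5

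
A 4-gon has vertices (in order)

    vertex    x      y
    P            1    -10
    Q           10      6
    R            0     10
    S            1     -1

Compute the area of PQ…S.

93.5

Apply the shoelace formula: 2A = Σ (x_i·y_{i+1} − x_{i+1}·y_i), indices taken mod 4.
Σ = (106) + (100) + (-10) + (-9) = 187
Area = |Σ|/2 = 93.5.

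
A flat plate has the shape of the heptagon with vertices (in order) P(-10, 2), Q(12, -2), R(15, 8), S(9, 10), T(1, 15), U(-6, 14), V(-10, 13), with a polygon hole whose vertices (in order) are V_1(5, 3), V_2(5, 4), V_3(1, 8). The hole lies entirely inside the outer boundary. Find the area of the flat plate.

Outer boundary:
Apply the surveyor's formula: 2A = Σ (x_i·y_{i+1} − x_{i+1}·y_i), indices taken mod 7.
P→Q: (-10)(-2) − (12)(2) = -4
Q→R: (12)(8) − (15)(-2) = 126
R→S: (15)(10) − (9)(8) = 78
S→T: (9)(15) − (1)(10) = 125
T→U: (1)(14) − (-6)(15) = 104
U→V: (-6)(13) − (-10)(14) = 62
V→P: (-10)(2) − (-10)(13) = 110
Σ = 601
Area = |Σ|/2 = 300.5.
Hole:
Cross-terms: 5, 36, -37  ⇒  Σ = 4
Area = |Σ|/2 = 2.
Net area = 300.5 − 2 = 298.5.

298.5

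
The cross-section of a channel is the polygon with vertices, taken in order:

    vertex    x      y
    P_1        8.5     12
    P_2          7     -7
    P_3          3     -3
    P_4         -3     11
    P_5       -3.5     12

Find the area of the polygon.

130.5

Σ = (-143.5) + (0) + (24) + (2.5) + (-144) = -261
Area = |Σ|/2 = 130.5.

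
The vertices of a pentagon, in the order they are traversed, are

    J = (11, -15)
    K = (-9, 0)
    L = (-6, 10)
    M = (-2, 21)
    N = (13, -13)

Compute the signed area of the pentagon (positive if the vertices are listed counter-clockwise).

Apply the surveyor's formula: 2A = Σ (x_i·y_{i+1} − x_{i+1}·y_i), indices taken mod 5.
Σ = (-135) + (-90) + (-106) + (-247) + (-52) = -630
Signed area = Σ/2 = -315 (negative ⇒ clockwise traversal).

-315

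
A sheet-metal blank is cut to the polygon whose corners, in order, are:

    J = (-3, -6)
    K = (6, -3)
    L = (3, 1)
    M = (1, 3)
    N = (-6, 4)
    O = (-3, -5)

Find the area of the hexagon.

J→K: (-3)(-3) − (6)(-6) = 45
K→L: (6)(1) − (3)(-3) = 15
L→M: (3)(3) − (1)(1) = 8
M→N: (1)(4) − (-6)(3) = 22
N→O: (-6)(-5) − (-3)(4) = 42
O→J: (-3)(-6) − (-3)(-5) = 3
Σ = 135
Area = |Σ|/2 = 67.5.

67.5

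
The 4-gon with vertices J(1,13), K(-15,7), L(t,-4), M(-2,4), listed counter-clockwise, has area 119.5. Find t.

Write out the shoelace sum; only the two edges meeting at L involve t:
2·Area = [((-15)·(-4) − t·7) + (t·4 − (-2)·(-4))] + 172
       = -3·t + 224 = 239
⇒ t = -5.

-5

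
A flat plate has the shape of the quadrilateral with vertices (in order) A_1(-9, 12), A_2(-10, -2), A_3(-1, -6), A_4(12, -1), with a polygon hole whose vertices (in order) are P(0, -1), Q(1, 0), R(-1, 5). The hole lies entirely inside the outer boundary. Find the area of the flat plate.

Outer boundary:
A_1→A_2: (-9)(-2) − (-10)(12) = 138
A_2→A_3: (-10)(-6) − (-1)(-2) = 58
A_3→A_4: (-1)(-1) − (12)(-6) = 73
A_4→A_1: (12)(12) − (-9)(-1) = 135
Σ = 404
Area = |Σ|/2 = 202.
Hole:
Cross-terms: 1, 5, 1  ⇒  Σ = 7
Area = |Σ|/2 = 3.5.
Net area = 202 − 3.5 = 198.5.

198.5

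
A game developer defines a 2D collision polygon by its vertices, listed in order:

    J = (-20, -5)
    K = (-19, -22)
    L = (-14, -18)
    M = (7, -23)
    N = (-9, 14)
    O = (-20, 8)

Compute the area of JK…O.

Σ = (345) + (34) + (448) + (-109) + (208) + (260) = 1186
Area = |Σ|/2 = 593.

593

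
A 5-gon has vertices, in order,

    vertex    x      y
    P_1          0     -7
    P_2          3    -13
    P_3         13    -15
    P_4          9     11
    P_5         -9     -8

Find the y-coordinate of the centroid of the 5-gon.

-652/171

Apply the shoelace formula. First the cross-terms c_i = x_i·y_{i+1} − x_{i+1}·y_i:
  21, 124, 278, 27, 63  ⇒  2A = 513, A = 256.5.
Then Σ (y_i + y_{i+1})·c_i = -5868, so ȳ = -5868 / (6·256.5) = -652/171.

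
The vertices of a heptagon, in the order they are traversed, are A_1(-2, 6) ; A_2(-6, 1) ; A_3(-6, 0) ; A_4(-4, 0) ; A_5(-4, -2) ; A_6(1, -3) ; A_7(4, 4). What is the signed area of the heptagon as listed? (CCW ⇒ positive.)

A_1→A_2: (-2)(1) − (-6)(6) = 34
A_2→A_3: (-6)(0) − (-6)(1) = 6
A_3→A_4: (-6)(0) − (-4)(0) = 0
A_4→A_5: (-4)(-2) − (-4)(0) = 8
A_5→A_6: (-4)(-3) − (1)(-2) = 14
A_6→A_7: (1)(4) − (4)(-3) = 16
A_7→A_1: (4)(6) − (-2)(4) = 32
Σ = 110
Signed area = Σ/2 = 55 (positive ⇒ counter-clockwise traversal).

55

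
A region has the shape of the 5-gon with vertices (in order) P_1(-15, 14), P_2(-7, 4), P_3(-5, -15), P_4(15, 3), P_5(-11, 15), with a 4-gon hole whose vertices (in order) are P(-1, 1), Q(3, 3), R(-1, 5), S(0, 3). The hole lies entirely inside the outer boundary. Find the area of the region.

345

Outer boundary:
Apply the shoelace (surveyor's) formula: 2A = Σ (x_i·y_{i+1} − x_{i+1}·y_i), indices taken mod 5.
Σ = (38) + (125) + (210) + (258) + (71) = 702
Area = |Σ|/2 = 351.
Hole:
Apply the shoelace (surveyor's) formula: 2A = Σ (x_i·y_{i+1} − x_{i+1}·y_i), indices taken mod 4.
Cross-terms: -6, 18, -3, 3  ⇒  Σ = 12
Area = |Σ|/2 = 6.
Net area = 351 − 6 = 345.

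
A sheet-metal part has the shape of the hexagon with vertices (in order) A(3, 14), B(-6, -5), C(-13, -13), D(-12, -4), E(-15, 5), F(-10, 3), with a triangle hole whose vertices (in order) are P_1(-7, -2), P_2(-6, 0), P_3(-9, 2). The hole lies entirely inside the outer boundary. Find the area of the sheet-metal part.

139

Outer boundary:
Apply the shoelace formula: 2A = Σ (x_i·y_{i+1} − x_{i+1}·y_i), indices taken mod 6.
Cross-terms: 69, 13, -104, -120, 5, -149  ⇒  Σ = -286
Area = |Σ|/2 = 143.
Hole:
Apply the shoelace (surveyor's) formula: 2A = Σ (x_i·y_{i+1} − x_{i+1}·y_i), indices taken mod 3.
Σ = (-12) + (-12) + (32) = 8
Area = |Σ|/2 = 4.
Net area = 143 − 4 = 139.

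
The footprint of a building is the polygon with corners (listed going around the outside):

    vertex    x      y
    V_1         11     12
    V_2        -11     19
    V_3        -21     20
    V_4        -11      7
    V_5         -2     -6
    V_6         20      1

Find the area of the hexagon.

Apply the shoelace formula: 2A = Σ (x_i·y_{i+1} − x_{i+1}·y_i), indices taken mod 6.
Cross-terms: 341, 179, 73, 80, 118, 229  ⇒  Σ = 1020
Area = |Σ|/2 = 510.

510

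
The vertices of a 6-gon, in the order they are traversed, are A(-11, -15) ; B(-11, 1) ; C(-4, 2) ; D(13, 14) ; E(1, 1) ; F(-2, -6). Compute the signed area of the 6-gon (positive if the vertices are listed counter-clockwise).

A→B: (-11)(1) − (-11)(-15) = -176
B→C: (-11)(2) − (-4)(1) = -18
C→D: (-4)(14) − (13)(2) = -82
D→E: (13)(1) − (1)(14) = -1
E→F: (1)(-6) − (-2)(1) = -4
F→A: (-2)(-15) − (-11)(-6) = -36
Σ = -317
Signed area = Σ/2 = -158.5 (negative ⇒ clockwise traversal).

-158.5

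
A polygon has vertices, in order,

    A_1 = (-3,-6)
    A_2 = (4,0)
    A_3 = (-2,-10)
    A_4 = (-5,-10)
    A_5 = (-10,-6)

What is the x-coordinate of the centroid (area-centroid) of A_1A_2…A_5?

-329/111

Apply the surveyor's formula. First the cross-terms c_i = x_i·y_{i+1} − x_{i+1}·y_i:
  24, -40, -30, -70, 42  ⇒  2A = -74, A = -37.
Then Σ (x_i + x_{i+1})·c_i = 658, so x̄ = 658 / (6·(-37)) = -329/111.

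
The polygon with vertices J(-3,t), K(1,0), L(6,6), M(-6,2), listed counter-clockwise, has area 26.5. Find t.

1

The doubled signed area Σ (x_i y_{i+1} − x_{i+1} y_i) is linear in t.
With t=0 it equals 60; the coefficient of t is -7 (from the two edges through J).
So -7·t + 60 = 2·26.5 = 53 ⇒ t = 1.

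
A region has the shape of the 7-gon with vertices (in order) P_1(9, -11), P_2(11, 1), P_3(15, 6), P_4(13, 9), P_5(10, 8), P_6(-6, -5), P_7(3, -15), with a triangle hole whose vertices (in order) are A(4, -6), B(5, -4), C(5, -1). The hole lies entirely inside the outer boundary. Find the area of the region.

Outer boundary:
Apply Gauss's area formula: 2A = Σ (x_i·y_{i+1} − x_{i+1}·y_i), indices taken mod 7.
Cross-terms: 130, 51, 57, 14, -2, 105, 102  ⇒  Σ = 457
Area = |Σ|/2 = 228.5.
Hole:
Apply the shoelace (surveyor's) formula: 2A = Σ (x_i·y_{i+1} − x_{i+1}·y_i), indices taken mod 3.
Σ = (14) + (15) + (-26) = 3
Area = |Σ|/2 = 1.5.
Net area = 228.5 − 1.5 = 227.

227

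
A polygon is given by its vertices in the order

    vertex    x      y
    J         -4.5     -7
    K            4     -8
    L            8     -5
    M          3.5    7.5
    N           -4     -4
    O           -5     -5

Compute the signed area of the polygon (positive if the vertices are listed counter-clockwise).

Apply the shoelace (surveyor's) formula: 2A = Σ (x_i·y_{i+1} − x_{i+1}·y_i), indices taken mod 6.
Σ = (64) + (44) + (77.5) + (16) + (0) + (12.5) = 214
Signed area = Σ/2 = 107 (positive ⇒ counter-clockwise traversal).

107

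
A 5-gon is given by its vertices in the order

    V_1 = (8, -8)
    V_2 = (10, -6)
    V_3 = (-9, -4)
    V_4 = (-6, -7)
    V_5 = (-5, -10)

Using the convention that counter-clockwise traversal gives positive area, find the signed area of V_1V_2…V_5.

61

Apply Gauss's area formula: 2A = Σ (x_i·y_{i+1} − x_{i+1}·y_i), indices taken mod 5.
Σ = (32) + (-94) + (39) + (25) + (120) = 122
Signed area = Σ/2 = 61 (positive ⇒ counter-clockwise traversal).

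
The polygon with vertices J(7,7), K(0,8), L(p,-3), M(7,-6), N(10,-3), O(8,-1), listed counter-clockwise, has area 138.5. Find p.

-6

The doubled signed area Σ (x_i y_{i+1} − x_{i+1} y_i) is linear in p.
With p=0 it equals 193; the coefficient of p is -14 (from the two edges through L).
So -14·p + 193 = 2·138.5 = 277 ⇒ p = -6.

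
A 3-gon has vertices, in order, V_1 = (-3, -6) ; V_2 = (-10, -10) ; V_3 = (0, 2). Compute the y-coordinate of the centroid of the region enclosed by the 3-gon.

Apply Gauss's area formula. First the cross-terms c_i = x_i·y_{i+1} − x_{i+1}·y_i:
  -30, -20, 6  ⇒  2A = -44, A = -22.
Then Σ (y_i + y_{i+1})·c_i = 616, so ȳ = 616 / (6·(-22)) = -14/3.

-14/3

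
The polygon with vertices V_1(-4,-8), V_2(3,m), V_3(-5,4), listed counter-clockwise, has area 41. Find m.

Write out the shoelace sum; only the two edges meeting at V_2 involve m:
2·Area = [((-4)·m − 3·(-8)) + (3·4 − (-5)·m)] + 56
       = 1·m + 92 = 82
⇒ m = -10.

-10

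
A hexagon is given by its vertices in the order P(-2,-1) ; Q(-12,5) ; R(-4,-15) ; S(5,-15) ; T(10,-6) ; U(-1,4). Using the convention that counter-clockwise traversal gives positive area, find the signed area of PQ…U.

P→Q: (-2)(5) − (-12)(-1) = -22
Q→R: (-12)(-15) − (-4)(5) = 200
R→S: (-4)(-15) − (5)(-15) = 135
S→T: (5)(-6) − (10)(-15) = 120
T→U: (10)(4) − (-1)(-6) = 34
U→P: (-1)(-1) − (-2)(4) = 9
Σ = 476
Signed area = Σ/2 = 238 (positive ⇒ counter-clockwise traversal).

238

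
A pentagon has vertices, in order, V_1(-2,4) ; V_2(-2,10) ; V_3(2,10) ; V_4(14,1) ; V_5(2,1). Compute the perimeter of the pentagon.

|V_1V_2| = √((0)² + (6)²) = √36 = 6
|V_2V_3| = √((4)² + (0)²) = √16 = 4
|V_3V_4| = √((12)² + (-9)²) = √225 = 15
|V_4V_5| = √((-12)² + (0)²) = √144 = 12
|V_5V_1| = √((-4)² + (3)²) = √25 = 5
Perimeter = 6 + 4 + 15 + 12 + 5 = 42.

42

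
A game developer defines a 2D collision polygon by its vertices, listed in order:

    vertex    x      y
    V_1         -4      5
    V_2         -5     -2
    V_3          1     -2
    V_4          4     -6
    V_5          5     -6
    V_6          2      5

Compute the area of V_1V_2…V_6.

Cross-terms: 33, 12, 2, 6, 37, 30  ⇒  Σ = 120
Area = |Σ|/2 = 60.

60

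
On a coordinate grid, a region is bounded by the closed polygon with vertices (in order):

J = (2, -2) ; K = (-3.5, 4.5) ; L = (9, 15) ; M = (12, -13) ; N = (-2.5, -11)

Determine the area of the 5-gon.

Σ = (2) + (-93) + (-297) + (-164.5) + (27) = -525.5
Area = |Σ|/2 = 262.75.

262.75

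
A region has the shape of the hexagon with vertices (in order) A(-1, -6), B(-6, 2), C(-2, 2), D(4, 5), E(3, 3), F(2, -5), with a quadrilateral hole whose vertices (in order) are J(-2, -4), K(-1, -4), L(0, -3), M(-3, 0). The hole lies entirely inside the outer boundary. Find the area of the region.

47.5

Outer boundary:
Cross-terms: -38, -8, -18, -3, -21, -17  ⇒  Σ = -105
Area = |Σ|/2 = 52.5.
Hole:
Apply the surveyor's formula: 2A = Σ (x_i·y_{i+1} − x_{i+1}·y_i), indices taken mod 4.
Cross-terms: 4, 3, -9, 12  ⇒  Σ = 10
Area = |Σ|/2 = 5.
Net area = 52.5 − 5 = 47.5.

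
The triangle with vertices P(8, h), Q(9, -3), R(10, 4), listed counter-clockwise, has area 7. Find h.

4

The doubled signed area Σ (x_i y_{i+1} − x_{i+1} y_i) is linear in h.
With h=0 it equals 10; the coefficient of h is 1 (from the two edges through P).
So 1·h + 10 = 2·7 = 14 ⇒ h = 4.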